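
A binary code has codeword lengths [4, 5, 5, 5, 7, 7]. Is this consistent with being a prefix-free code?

Kraft inequality: Σ 2^(-l_i) ≤ 1 for prefix-free code
Calculating: 2^(-4) + 2^(-5) + 2^(-5) + 2^(-5) + 2^(-7) + 2^(-7)
= 0.0625 + 0.03125 + 0.03125 + 0.03125 + 0.0078125 + 0.0078125
= 0.1719
Since 0.1719 ≤ 1, prefix-free code exists


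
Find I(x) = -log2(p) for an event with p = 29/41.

Information content I(x) = -log₂(p(x))
I = -log₂(29/41) = -log₂(0.7073)
I = 0.4996 bits


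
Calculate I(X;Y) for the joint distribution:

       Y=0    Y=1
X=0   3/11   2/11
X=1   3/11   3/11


H(X) = 0.9940, H(Y) = 0.9940, H(X,Y) = 1.9808
I(X;Y) = H(X) + H(Y) - H(X,Y) = 0.0072 bits


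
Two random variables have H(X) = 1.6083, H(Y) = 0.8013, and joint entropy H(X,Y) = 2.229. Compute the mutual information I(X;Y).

I(X;Y) = H(X) + H(Y) - H(X,Y)
I(X;Y) = 1.6083 + 0.8013 - 2.229 = 0.1806 bits


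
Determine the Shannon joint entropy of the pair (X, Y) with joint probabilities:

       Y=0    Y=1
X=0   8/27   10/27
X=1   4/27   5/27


H(X,Y) = -Σ p(x,y) log₂ p(x,y)
  p(0,0)=8/27: -0.2963 × log₂(0.2963) = 0.5200
  p(0,1)=10/27: -0.3704 × log₂(0.3704) = 0.5307
  p(1,0)=4/27: -0.1481 × log₂(0.1481) = 0.4081
  p(1,1)=5/27: -0.1852 × log₂(0.1852) = 0.4505
H(X,Y) = 1.9094 bits


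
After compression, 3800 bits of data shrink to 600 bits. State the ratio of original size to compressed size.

Compression ratio = Original / Compressed
= 3800 / 600 = 6.33:1


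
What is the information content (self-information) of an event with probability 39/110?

Information content I(x) = -log₂(p(x))
I = -log₂(39/110) = -log₂(0.3545)
I = 1.4960 bits


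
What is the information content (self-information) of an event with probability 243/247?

Information content I(x) = -log₂(p(x))
I = -log₂(243/247) = -log₂(0.9838)
I = 0.0236 bits


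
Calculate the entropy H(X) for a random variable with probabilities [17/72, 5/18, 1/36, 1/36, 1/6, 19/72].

H(X) = -Σ p(x) log₂ p(x)
  -17/72 × log₂(17/72) = 0.4917
  -5/18 × log₂(5/18) = 0.5133
  -1/36 × log₂(1/36) = 0.1436
  -1/36 × log₂(1/36) = 0.1436
  -1/6 × log₂(1/6) = 0.4308
  -19/72 × log₂(19/72) = 0.5072
H(X) = 2.2303 bits


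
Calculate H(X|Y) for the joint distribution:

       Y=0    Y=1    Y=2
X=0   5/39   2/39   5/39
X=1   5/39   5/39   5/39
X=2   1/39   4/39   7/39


H(X|Y) = Σ_y p(y) H(X|Y=y)
  p(Y=0) = 11/39, H(X|Y=0) = 1.3486
  p(Y=1) = 11/39, H(X|Y=1) = 1.4949
  p(Y=2) = 17/39, H(X|Y=2) = 1.5657
H(X|Y) = 0.2821×1.3486 + 0.2821×1.4949 + 0.4359×1.5657 = 1.4845 bits


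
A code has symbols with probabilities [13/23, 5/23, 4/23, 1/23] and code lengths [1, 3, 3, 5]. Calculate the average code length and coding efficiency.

Average length L = Σ p_i × l_i = 1.9565 bits
Entropy H = 1.5794 bits
Efficiency η = H/L × 100% = 80.73%


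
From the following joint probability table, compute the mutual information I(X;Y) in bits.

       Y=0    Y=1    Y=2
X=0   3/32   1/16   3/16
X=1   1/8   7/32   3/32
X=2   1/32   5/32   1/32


H(X) = 1.5310, H(Y) = 1.5462, H(X,Y) = 2.9287
I(X;Y) = H(X) + H(Y) - H(X,Y) = 0.1484 bits


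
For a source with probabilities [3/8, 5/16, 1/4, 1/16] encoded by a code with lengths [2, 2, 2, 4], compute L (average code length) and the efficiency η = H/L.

Average length L = Σ p_i × l_i = 2.1250 bits
Entropy H = 1.8050 bits
Efficiency η = H/L × 100% = 84.94%


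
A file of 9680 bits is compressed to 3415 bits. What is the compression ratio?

Compression ratio = Original / Compressed
= 9680 / 3415 = 2.83:1


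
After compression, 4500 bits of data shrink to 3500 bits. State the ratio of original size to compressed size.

Compression ratio = Original / Compressed
= 4500 / 3500 = 1.29:1


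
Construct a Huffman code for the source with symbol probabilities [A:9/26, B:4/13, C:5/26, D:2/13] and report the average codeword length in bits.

Huffman tree construction:
Combine smallest probabilities repeatedly
Resulting codes:
  A: 11 (length 2)
  B: 10 (length 2)
  C: 01 (length 2)
  D: 00 (length 2)
Average length = Σ p(s) × length(s) = 2.0000 bits


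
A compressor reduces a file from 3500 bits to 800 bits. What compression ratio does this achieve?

Compression ratio = Original / Compressed
= 3500 / 800 = 4.38:1


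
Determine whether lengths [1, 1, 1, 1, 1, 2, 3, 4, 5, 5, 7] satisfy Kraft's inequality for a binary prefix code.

Kraft inequality: Σ 2^(-l_i) ≤ 1 for prefix-free code
Calculating: 2^(-1) + 2^(-1) + 2^(-1) + 2^(-1) + 2^(-1) + 2^(-2) + 2^(-3) + 2^(-4) + 2^(-5) + 2^(-5) + 2^(-7)
= 0.5 + 0.5 + 0.5 + 0.5 + 0.5 + 0.25 + 0.125 + 0.0625 + 0.03125 + 0.03125 + 0.0078125
= 3.0078
Since 3.0078 > 1, prefix-free code does not exist


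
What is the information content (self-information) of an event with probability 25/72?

Information content I(x) = -log₂(p(x))
I = -log₂(25/72) = -log₂(0.3472)
I = 1.5261 bits


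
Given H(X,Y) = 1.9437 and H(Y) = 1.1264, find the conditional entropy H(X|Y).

Chain rule: H(X,Y) = H(X|Y) + H(Y)
H(X|Y) = H(X,Y) - H(Y) = 1.9437 - 1.1264 = 0.8173 bits


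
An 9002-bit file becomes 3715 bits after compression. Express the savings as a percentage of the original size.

Space savings = (1 - Compressed/Original) × 100%
= (1 - 3715/9002) × 100%
= 58.73%


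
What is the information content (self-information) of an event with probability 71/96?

Information content I(x) = -log₂(p(x))
I = -log₂(71/96) = -log₂(0.7396)
I = 0.4352 bits


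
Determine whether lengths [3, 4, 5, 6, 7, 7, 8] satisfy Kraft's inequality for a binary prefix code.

Kraft inequality: Σ 2^(-l_i) ≤ 1 for prefix-free code
Calculating: 2^(-3) + 2^(-4) + 2^(-5) + 2^(-6) + 2^(-7) + 2^(-7) + 2^(-8)
= 0.125 + 0.0625 + 0.03125 + 0.015625 + 0.0078125 + 0.0078125 + 0.00390625
= 0.2539
Since 0.2539 ≤ 1, prefix-free code exists


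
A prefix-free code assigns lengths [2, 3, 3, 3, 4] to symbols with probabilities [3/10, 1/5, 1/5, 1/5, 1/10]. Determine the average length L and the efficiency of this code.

Average length L = Σ p_i × l_i = 2.8000 bits
Entropy H = 2.2464 bits
Efficiency η = H/L × 100% = 80.23%


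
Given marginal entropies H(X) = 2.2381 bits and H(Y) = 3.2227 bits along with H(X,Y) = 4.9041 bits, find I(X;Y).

I(X;Y) = H(X) + H(Y) - H(X,Y)
I(X;Y) = 2.2381 + 3.2227 - 4.9041 = 0.5567 bits


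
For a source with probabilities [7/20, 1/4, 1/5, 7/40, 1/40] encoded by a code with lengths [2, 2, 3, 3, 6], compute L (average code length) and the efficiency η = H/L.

Average length L = Σ p_i × l_i = 2.4750 bits
Entropy H = 2.0676 bits
Efficiency η = H/L × 100% = 83.54%


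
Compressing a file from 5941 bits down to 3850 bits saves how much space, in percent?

Space savings = (1 - Compressed/Original) × 100%
= (1 - 3850/5941) × 100%
= 35.20%


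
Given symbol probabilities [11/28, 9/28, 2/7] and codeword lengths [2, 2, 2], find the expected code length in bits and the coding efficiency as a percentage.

Average length L = Σ p_i × l_i = 2.0000 bits
Entropy H = 1.5722 bits
Efficiency η = H/L × 100% = 78.61%


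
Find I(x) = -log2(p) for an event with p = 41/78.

Information content I(x) = -log₂(p(x))
I = -log₂(41/78) = -log₂(0.5256)
I = 0.9279 bits


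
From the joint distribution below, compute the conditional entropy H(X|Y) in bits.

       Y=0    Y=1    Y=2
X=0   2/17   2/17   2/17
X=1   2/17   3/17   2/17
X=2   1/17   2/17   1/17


H(X|Y) = Σ_y p(y) H(X|Y=y)
  p(Y=0) = 5/17, H(X|Y=0) = 1.5219
  p(Y=1) = 7/17, H(X|Y=1) = 1.5567
  p(Y=2) = 5/17, H(X|Y=2) = 1.5219
H(X|Y) = 0.2941×1.5219 + 0.4118×1.5567 + 0.2941×1.5219 = 1.5362 bits


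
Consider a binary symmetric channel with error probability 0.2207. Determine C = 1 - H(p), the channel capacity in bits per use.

For BSC with error probability p:
C = 1 - H(p) where H(p) is binary entropy
H(0.2207) = -0.2207 × log₂(0.2207) - 0.7793 × log₂(0.7793)
H(p) = 0.7614
C = 1 - 0.7614 = 0.2386 bits/use


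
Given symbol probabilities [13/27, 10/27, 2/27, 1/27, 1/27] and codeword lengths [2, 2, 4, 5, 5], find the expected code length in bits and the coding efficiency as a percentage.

Average length L = Σ p_i × l_i = 2.3704 bits
Entropy H = 1.6688 bits
Efficiency η = H/L × 100% = 70.40%


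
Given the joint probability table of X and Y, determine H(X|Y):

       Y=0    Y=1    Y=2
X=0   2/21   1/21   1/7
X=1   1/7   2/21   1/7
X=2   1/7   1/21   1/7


H(X|Y) = Σ_y p(y) H(X|Y=y)
  p(Y=0) = 8/21, H(X|Y=0) = 1.5613
  p(Y=1) = 4/21, H(X|Y=1) = 1.5000
  p(Y=2) = 3/7, H(X|Y=2) = 1.5850
H(X|Y) = 0.3810×1.5613 + 0.1905×1.5000 + 0.4286×1.5850 = 1.5598 bits


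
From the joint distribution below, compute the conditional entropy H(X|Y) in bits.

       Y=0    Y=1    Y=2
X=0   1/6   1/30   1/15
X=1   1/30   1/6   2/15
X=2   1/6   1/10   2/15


H(X|Y) = Σ_y p(y) H(X|Y=y)
  p(Y=0) = 11/30, H(X|Y=0) = 1.3486
  p(Y=1) = 3/10, H(X|Y=1) = 1.3516
  p(Y=2) = 1/3, H(X|Y=2) = 1.5219
H(X|Y) = 0.3667×1.3486 + 0.3000×1.3516 + 0.3333×1.5219 = 1.4073 bits


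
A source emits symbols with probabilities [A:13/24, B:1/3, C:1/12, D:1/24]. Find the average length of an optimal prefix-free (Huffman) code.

Huffman tree construction:
Combine smallest probabilities repeatedly
Resulting codes:
  A: 1 (length 1)
  B: 01 (length 2)
  C: 001 (length 3)
  D: 000 (length 3)
Average length = Σ p(s) × length(s) = 1.5833 bits


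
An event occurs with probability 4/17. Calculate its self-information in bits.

Information content I(x) = -log₂(p(x))
I = -log₂(4/17) = -log₂(0.2353)
I = 2.0875 bits


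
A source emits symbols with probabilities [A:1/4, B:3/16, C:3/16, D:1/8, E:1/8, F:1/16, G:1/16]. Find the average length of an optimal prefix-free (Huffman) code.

Huffman tree construction:
Combine smallest probabilities repeatedly
Resulting codes:
  A: 01 (length 2)
  B: 111 (length 3)
  C: 00 (length 2)
  D: 100 (length 3)
  E: 101 (length 3)
  F: 1100 (length 4)
  G: 1101 (length 4)
Average length = Σ p(s) × length(s) = 2.6875 bits


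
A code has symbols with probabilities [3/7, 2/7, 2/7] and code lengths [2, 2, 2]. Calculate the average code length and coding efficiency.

Average length L = Σ p_i × l_i = 2.0000 bits
Entropy H = 1.5567 bits
Efficiency η = H/L × 100% = 77.83%


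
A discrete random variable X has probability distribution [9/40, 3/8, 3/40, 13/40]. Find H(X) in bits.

H(X) = -Σ p(x) log₂ p(x)
  -9/40 × log₂(9/40) = 0.4842
  -3/8 × log₂(3/8) = 0.5306
  -3/40 × log₂(3/40) = 0.2803
  -13/40 × log₂(13/40) = 0.5270
H(X) = 1.8221 bits


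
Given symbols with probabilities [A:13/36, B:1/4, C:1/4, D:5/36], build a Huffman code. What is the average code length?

Huffman tree construction:
Combine smallest probabilities repeatedly
Resulting codes:
  A: 11 (length 2)
  B: 01 (length 2)
  C: 10 (length 2)
  D: 00 (length 2)
Average length = Σ p(s) × length(s) = 2.0000 bits


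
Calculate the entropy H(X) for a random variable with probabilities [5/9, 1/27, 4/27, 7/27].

H(X) = -Σ p(x) log₂ p(x)
  -5/9 × log₂(5/9) = 0.4711
  -1/27 × log₂(1/27) = 0.1761
  -4/27 × log₂(4/27) = 0.4081
  -7/27 × log₂(7/27) = 0.5049
H(X) = 1.5603 bits


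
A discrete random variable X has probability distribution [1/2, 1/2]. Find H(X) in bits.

H(X) = -Σ p(x) log₂ p(x)
  -1/2 × log₂(1/2) = 0.5000
  -1/2 × log₂(1/2) = 0.5000
H(X) = 1.0000 bits


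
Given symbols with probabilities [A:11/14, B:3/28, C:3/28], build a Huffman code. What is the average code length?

Huffman tree construction:
Combine smallest probabilities repeatedly
Resulting codes:
  A: 1 (length 1)
  B: 00 (length 2)
  C: 01 (length 2)
Average length = Σ p(s) × length(s) = 1.2143 bits


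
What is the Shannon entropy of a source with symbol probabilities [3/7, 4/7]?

H(X) = -Σ p(x) log₂ p(x)
  -3/7 × log₂(3/7) = 0.5239
  -4/7 × log₂(4/7) = 0.4613
H(X) = 0.9852 bits


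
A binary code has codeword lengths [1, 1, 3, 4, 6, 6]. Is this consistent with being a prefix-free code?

Kraft inequality: Σ 2^(-l_i) ≤ 1 for prefix-free code
Calculating: 2^(-1) + 2^(-1) + 2^(-3) + 2^(-4) + 2^(-6) + 2^(-6)
= 0.5 + 0.5 + 0.125 + 0.0625 + 0.015625 + 0.015625
= 1.2188
Since 1.2188 > 1, prefix-free code does not exist


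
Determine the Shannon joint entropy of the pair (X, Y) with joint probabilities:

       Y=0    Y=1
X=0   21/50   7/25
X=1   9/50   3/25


H(X,Y) = -Σ p(x,y) log₂ p(x,y)
  p(0,0)=21/50: -0.4200 × log₂(0.4200) = 0.5256
  p(0,1)=7/25: -0.2800 × log₂(0.2800) = 0.5142
  p(1,0)=9/50: -0.1800 × log₂(0.1800) = 0.4453
  p(1,1)=3/25: -0.1200 × log₂(0.1200) = 0.3671
H(X,Y) = 1.8522 bits


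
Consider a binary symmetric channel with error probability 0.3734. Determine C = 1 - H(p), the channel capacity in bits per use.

For BSC with error probability p:
C = 1 - H(p) where H(p) is binary entropy
H(0.3734) = -0.3734 × log₂(0.3734) - 0.6266 × log₂(0.6266)
H(p) = 0.9532
C = 1 - 0.9532 = 0.0468 bits/use


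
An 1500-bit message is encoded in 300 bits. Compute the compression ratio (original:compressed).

Compression ratio = Original / Compressed
= 1500 / 300 = 5.00:1


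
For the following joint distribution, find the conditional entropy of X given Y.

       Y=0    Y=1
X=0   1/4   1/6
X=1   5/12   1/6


H(X|Y) = Σ_y p(y) H(X|Y=y)
  p(Y=0) = 2/3, H(X|Y=0) = 0.9544
  p(Y=1) = 1/3, H(X|Y=1) = 1.0000
H(X|Y) = 0.6667×0.9544 + 0.3333×1.0000 = 0.9696 bits


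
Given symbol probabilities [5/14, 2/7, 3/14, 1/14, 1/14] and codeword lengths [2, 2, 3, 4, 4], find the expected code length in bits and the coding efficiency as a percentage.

Average length L = Σ p_i × l_i = 2.5000 bits
Entropy H = 2.0670 bits
Efficiency η = H/L × 100% = 82.68%


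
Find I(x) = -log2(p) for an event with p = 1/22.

Information content I(x) = -log₂(p(x))
I = -log₂(1/22) = -log₂(0.0455)
I = 4.4594 bits


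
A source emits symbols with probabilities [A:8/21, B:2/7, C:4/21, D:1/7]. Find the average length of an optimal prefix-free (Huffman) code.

Huffman tree construction:
Combine smallest probabilities repeatedly
Resulting codes:
  A: 0 (length 1)
  B: 10 (length 2)
  C: 111 (length 3)
  D: 110 (length 3)
Average length = Σ p(s) × length(s) = 1.9524 bits


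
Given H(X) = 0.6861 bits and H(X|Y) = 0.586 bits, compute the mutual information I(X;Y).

I(X;Y) = H(X) - H(X|Y)
I(X;Y) = 0.6861 - 0.586 = 0.1001 bits


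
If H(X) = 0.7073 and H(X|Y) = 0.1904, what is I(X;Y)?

I(X;Y) = H(X) - H(X|Y)
I(X;Y) = 0.7073 - 0.1904 = 0.5169 bits


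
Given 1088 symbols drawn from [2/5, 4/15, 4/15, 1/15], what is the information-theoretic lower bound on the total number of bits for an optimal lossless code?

Entropy H = 1.8062 bits/symbol
Minimum bits = H × n = 1.8062 × 1088
= 1965.19 bits


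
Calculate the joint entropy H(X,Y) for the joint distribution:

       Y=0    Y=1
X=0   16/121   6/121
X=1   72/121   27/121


H(X,Y) = -Σ p(x,y) log₂ p(x,y)
  p(0,0)=16/121: -0.1322 × log₂(0.1322) = 0.3860
  p(0,1)=6/121: -0.0496 × log₂(0.0496) = 0.2149
  p(1,0)=72/121: -0.5950 × log₂(0.5950) = 0.4456
  p(1,1)=27/121: -0.2231 × log₂(0.2231) = 0.4829
H(X,Y) = 1.5294 bits


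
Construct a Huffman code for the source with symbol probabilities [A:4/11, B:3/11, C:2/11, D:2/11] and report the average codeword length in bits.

Huffman tree construction:
Combine smallest probabilities repeatedly
Resulting codes:
  A: 11 (length 2)
  B: 10 (length 2)
  C: 00 (length 2)
  D: 01 (length 2)
Average length = Σ p(s) × length(s) = 2.0000 bits


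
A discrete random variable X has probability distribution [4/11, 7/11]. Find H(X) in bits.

H(X) = -Σ p(x) log₂ p(x)
  -4/11 × log₂(4/11) = 0.5307
  -7/11 × log₂(7/11) = 0.4150
H(X) = 0.9457 bits


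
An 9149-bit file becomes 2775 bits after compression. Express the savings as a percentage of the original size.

Space savings = (1 - Compressed/Original) × 100%
= (1 - 2775/9149) × 100%
= 69.67%


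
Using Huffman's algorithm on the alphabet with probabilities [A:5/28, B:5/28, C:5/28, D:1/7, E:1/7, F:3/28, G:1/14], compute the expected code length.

Huffman tree construction:
Combine smallest probabilities repeatedly
Resulting codes:
  A: 110 (length 3)
  B: 111 (length 3)
  C: 00 (length 2)
  D: 100 (length 3)
  E: 101 (length 3)
  F: 011 (length 3)
  G: 010 (length 3)
Average length = Σ p(s) × length(s) = 2.8214 bits


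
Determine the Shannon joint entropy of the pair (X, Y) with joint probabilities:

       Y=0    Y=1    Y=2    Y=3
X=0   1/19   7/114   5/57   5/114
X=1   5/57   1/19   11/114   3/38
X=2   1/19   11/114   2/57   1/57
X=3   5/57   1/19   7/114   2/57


H(X,Y) = -Σ p(x,y) log₂ p(x,y)
  p(0,0)=1/19: -0.0526 × log₂(0.0526) = 0.2236
  p(0,1)=7/114: -0.0614 × log₂(0.0614) = 0.2472
  p(0,2)=5/57: -0.0877 × log₂(0.0877) = 0.3080
  p(0,3)=5/114: -0.0439 × log₂(0.0439) = 0.1978
  p(1,0)=5/57: -0.0877 × log₂(0.0877) = 0.3080
  p(1,1)=1/19: -0.0526 × log₂(0.0526) = 0.2236
  p(1,2)=11/114: -0.0965 × log₂(0.0965) = 0.3255
  p(1,3)=3/38: -0.0789 × log₂(0.0789) = 0.2892
  p(2,0)=1/19: -0.0526 × log₂(0.0526) = 0.2236
  p(2,1)=11/114: -0.0965 × log₂(0.0965) = 0.3255
  p(2,2)=2/57: -0.0351 × log₂(0.0351) = 0.1696
  p(2,3)=1/57: -0.0175 × log₂(0.0175) = 0.1023
  p(3,0)=5/57: -0.0877 × log₂(0.0877) = 0.3080
  p(3,1)=1/19: -0.0526 × log₂(0.0526) = 0.2236
  p(3,2)=7/114: -0.0614 × log₂(0.0614) = 0.2472
  p(3,3)=2/57: -0.0351 × log₂(0.0351) = 0.1696
H(X,Y) = 3.8921 bits


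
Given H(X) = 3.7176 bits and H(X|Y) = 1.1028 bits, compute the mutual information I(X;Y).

I(X;Y) = H(X) - H(X|Y)
I(X;Y) = 3.7176 - 1.1028 = 2.6148 bits


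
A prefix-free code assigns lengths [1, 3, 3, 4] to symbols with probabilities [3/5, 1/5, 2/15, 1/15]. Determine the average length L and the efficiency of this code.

Average length L = Σ p_i × l_i = 1.8667 bits
Entropy H = 1.5546 bits
Efficiency η = H/L × 100% = 83.28%


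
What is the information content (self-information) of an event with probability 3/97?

Information content I(x) = -log₂(p(x))
I = -log₂(3/97) = -log₂(0.0309)
I = 5.0150 bits


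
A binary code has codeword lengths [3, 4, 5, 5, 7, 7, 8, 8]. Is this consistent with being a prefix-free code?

Kraft inequality: Σ 2^(-l_i) ≤ 1 for prefix-free code
Calculating: 2^(-3) + 2^(-4) + 2^(-5) + 2^(-5) + 2^(-7) + 2^(-7) + 2^(-8) + 2^(-8)
= 0.125 + 0.0625 + 0.03125 + 0.03125 + 0.0078125 + 0.0078125 + 0.00390625 + 0.00390625
= 0.2734
Since 0.2734 ≤ 1, prefix-free code exists


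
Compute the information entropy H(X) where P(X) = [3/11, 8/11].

H(X) = -Σ p(x) log₂ p(x)
  -3/11 × log₂(3/11) = 0.5112
  -8/11 × log₂(8/11) = 0.3341
H(X) = 0.8454 bits


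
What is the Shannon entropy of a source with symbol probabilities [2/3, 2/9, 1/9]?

H(X) = -Σ p(x) log₂ p(x)
  -2/3 × log₂(2/3) = 0.3900
  -2/9 × log₂(2/9) = 0.4822
  -1/9 × log₂(1/9) = 0.3522
H(X) = 1.2244 bits


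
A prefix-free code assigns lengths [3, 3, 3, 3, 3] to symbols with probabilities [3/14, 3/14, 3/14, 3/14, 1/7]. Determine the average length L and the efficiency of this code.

Average length L = Σ p_i × l_i = 3.0000 bits
Entropy H = 2.3060 bits
Efficiency η = H/L × 100% = 76.87%


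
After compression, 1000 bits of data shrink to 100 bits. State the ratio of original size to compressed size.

Compression ratio = Original / Compressed
= 1000 / 100 = 10.00:1


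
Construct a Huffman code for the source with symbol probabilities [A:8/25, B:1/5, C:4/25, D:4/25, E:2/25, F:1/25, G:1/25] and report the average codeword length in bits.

Huffman tree construction:
Combine smallest probabilities repeatedly
Resulting codes:
  A: 10 (length 2)
  B: 01 (length 2)
  C: 110 (length 3)
  D: 111 (length 3)
  E: 000 (length 3)
  F: 0010 (length 4)
  G: 0011 (length 4)
Average length = Σ p(s) × length(s) = 2.5600 bits


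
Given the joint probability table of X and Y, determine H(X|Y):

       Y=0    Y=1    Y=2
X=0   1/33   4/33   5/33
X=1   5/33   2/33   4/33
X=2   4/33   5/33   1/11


H(X|Y) = Σ_y p(y) H(X|Y=y)
  p(Y=0) = 10/33, H(X|Y=0) = 1.3610
  p(Y=1) = 1/3, H(X|Y=1) = 1.4949
  p(Y=2) = 4/11, H(X|Y=2) = 1.5546
H(X|Y) = 0.3030×1.3610 + 0.3333×1.4949 + 0.3636×1.5546 = 1.4760 bits


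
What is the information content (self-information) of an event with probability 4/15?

Information content I(x) = -log₂(p(x))
I = -log₂(4/15) = -log₂(0.2667)
I = 1.9069 bits


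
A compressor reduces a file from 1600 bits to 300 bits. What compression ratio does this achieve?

Compression ratio = Original / Compressed
= 1600 / 300 = 5.33:1


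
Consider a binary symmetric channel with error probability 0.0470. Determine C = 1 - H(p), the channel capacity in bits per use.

For BSC with error probability p:
C = 1 - H(p) where H(p) is binary entropy
H(0.0470) = -0.0470 × log₂(0.0470) - 0.9530 × log₂(0.9530)
H(p) = 0.2735
C = 1 - 0.2735 = 0.7265 bits/use


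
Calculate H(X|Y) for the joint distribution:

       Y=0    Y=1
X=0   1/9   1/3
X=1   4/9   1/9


H(X|Y) = Σ_y p(y) H(X|Y=y)
  p(Y=0) = 5/9, H(X|Y=0) = 0.7219
  p(Y=1) = 4/9, H(X|Y=1) = 0.8113
H(X|Y) = 0.5556×0.7219 + 0.4444×0.8113 = 0.7616 bits


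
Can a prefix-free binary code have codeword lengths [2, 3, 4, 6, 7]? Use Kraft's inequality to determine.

Kraft inequality: Σ 2^(-l_i) ≤ 1 for prefix-free code
Calculating: 2^(-2) + 2^(-3) + 2^(-4) + 2^(-6) + 2^(-7)
= 0.25 + 0.125 + 0.0625 + 0.015625 + 0.0078125
= 0.4609
Since 0.4609 ≤ 1, prefix-free code exists


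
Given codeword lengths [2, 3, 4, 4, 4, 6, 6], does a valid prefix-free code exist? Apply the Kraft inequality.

Kraft inequality: Σ 2^(-l_i) ≤ 1 for prefix-free code
Calculating: 2^(-2) + 2^(-3) + 2^(-4) + 2^(-4) + 2^(-4) + 2^(-6) + 2^(-6)
= 0.25 + 0.125 + 0.0625 + 0.0625 + 0.0625 + 0.015625 + 0.015625
= 0.5938
Since 0.5938 ≤ 1, prefix-free code exists


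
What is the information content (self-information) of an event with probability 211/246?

Information content I(x) = -log₂(p(x))
I = -log₂(211/246) = -log₂(0.8577)
I = 0.2214 bits


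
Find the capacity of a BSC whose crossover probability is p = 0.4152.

For BSC with error probability p:
C = 1 - H(p) where H(p) is binary entropy
H(0.4152) = -0.4152 × log₂(0.4152) - 0.5848 × log₂(0.5848)
H(p) = 0.9792
C = 1 - 0.9792 = 0.0208 bits/use


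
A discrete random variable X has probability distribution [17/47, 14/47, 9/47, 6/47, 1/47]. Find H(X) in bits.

H(X) = -Σ p(x) log₂ p(x)
  -17/47 × log₂(17/47) = 0.5307
  -14/47 × log₂(14/47) = 0.5205
  -9/47 × log₂(9/47) = 0.4566
  -6/47 × log₂(6/47) = 0.3791
  -1/47 × log₂(1/47) = 0.1182
H(X) = 2.0050 bits


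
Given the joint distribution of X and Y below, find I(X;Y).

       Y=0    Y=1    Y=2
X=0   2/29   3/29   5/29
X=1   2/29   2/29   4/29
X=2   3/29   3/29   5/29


H(X) = 1.5727, H(Y) = 1.5147, H(X,Y) = 3.0827
I(X;Y) = H(X) + H(Y) - H(X,Y) = 0.0048 bits


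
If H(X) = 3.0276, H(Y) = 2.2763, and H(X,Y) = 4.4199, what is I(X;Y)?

I(X;Y) = H(X) + H(Y) - H(X,Y)
I(X;Y) = 3.0276 + 2.2763 - 4.4199 = 0.884 bits


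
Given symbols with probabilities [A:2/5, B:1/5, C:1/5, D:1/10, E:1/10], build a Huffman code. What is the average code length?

Huffman tree construction:
Combine smallest probabilities repeatedly
Resulting codes:
  A: 11 (length 2)
  B: 00 (length 2)
  C: 01 (length 2)
  D: 100 (length 3)
  E: 101 (length 3)
Average length = Σ p(s) × length(s) = 2.2000 bits


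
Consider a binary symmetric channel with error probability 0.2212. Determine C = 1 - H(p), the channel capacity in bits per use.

For BSC with error probability p:
C = 1 - H(p) where H(p) is binary entropy
H(0.2212) = -0.2212 × log₂(0.2212) - 0.7788 × log₂(0.7788)
H(p) = 0.7624
C = 1 - 0.7624 = 0.2376 bits/use


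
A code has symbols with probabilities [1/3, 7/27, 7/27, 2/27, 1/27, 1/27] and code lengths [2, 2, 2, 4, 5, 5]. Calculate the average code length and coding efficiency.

Average length L = Σ p_i × l_i = 2.3704 bits
Entropy H = 2.1685 bits
Efficiency η = H/L × 100% = 91.48%


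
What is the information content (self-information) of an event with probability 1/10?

Information content I(x) = -log₂(p(x))
I = -log₂(1/10) = -log₂(0.1000)
I = 3.3219 bits


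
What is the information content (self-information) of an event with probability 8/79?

Information content I(x) = -log₂(p(x))
I = -log₂(8/79) = -log₂(0.1013)
I = 3.3038 bits


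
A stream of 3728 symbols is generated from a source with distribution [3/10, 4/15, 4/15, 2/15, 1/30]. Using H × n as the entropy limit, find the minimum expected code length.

Entropy H = 2.0892 bits/symbol
Minimum bits = H × n = 2.0892 × 3728
= 7788.71 bits


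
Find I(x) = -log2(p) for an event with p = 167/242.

Information content I(x) = -log₂(p(x))
I = -log₂(167/242) = -log₂(0.6901)
I = 0.5352 bits


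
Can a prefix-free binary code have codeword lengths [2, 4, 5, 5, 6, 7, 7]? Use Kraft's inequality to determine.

Kraft inequality: Σ 2^(-l_i) ≤ 1 for prefix-free code
Calculating: 2^(-2) + 2^(-4) + 2^(-5) + 2^(-5) + 2^(-6) + 2^(-7) + 2^(-7)
= 0.25 + 0.0625 + 0.03125 + 0.03125 + 0.015625 + 0.0078125 + 0.0078125
= 0.4062
Since 0.4062 ≤ 1, prefix-free code exists


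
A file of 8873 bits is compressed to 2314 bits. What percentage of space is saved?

Space savings = (1 - Compressed/Original) × 100%
= (1 - 2314/8873) × 100%
= 73.92%


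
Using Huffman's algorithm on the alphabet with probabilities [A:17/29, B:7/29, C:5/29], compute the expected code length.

Huffman tree construction:
Combine smallest probabilities repeatedly
Resulting codes:
  A: 1 (length 1)
  B: 01 (length 2)
  C: 00 (length 2)
Average length = Σ p(s) × length(s) = 1.4138 bits


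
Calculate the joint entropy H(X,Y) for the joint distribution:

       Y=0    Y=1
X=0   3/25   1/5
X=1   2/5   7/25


H(X,Y) = -Σ p(x,y) log₂ p(x,y)
  p(0,0)=3/25: -0.1200 × log₂(0.1200) = 0.3671
  p(0,1)=1/5: -0.2000 × log₂(0.2000) = 0.4644
  p(1,0)=2/5: -0.4000 × log₂(0.4000) = 0.5288
  p(1,1)=7/25: -0.2800 × log₂(0.2800) = 0.5142
H(X,Y) = 1.8744 bits


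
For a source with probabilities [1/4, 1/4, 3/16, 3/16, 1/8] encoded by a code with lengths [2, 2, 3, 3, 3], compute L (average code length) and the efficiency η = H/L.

Average length L = Σ p_i × l_i = 2.5000 bits
Entropy H = 2.2806 bits
Efficiency η = H/L × 100% = 91.23%


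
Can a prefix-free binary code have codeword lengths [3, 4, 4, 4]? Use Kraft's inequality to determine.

Kraft inequality: Σ 2^(-l_i) ≤ 1 for prefix-free code
Calculating: 2^(-3) + 2^(-4) + 2^(-4) + 2^(-4)
= 0.125 + 0.0625 + 0.0625 + 0.0625
= 0.3125
Since 0.3125 ≤ 1, prefix-free code exists


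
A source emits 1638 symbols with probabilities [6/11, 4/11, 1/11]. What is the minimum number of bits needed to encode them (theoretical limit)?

Entropy H = 1.3222 bits/symbol
Minimum bits = H × n = 1.3222 × 1638
= 2165.73 bits


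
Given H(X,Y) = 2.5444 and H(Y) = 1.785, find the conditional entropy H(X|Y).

Chain rule: H(X,Y) = H(X|Y) + H(Y)
H(X|Y) = H(X,Y) - H(Y) = 2.5444 - 1.785 = 0.7594 bits


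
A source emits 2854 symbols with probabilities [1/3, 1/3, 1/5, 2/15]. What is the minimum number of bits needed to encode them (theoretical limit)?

Entropy H = 1.9086 bits/symbol
Minimum bits = H × n = 1.9086 × 2854
= 5447.18 bits


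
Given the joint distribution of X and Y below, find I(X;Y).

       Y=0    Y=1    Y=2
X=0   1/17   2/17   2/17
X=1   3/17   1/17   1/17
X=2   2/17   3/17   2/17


H(X) = 1.5657, H(Y) = 1.5799, H(X,Y) = 3.0575
I(X;Y) = H(X) + H(Y) - H(X,Y) = 0.0880 bits


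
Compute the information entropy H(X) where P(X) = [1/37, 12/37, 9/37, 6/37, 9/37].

H(X) = -Σ p(x) log₂ p(x)
  -1/37 × log₂(1/37) = 0.1408
  -12/37 × log₂(12/37) = 0.5269
  -9/37 × log₂(9/37) = 0.4961
  -6/37 × log₂(6/37) = 0.4256
  -9/37 × log₂(9/37) = 0.4961
H(X) = 2.0855 bits


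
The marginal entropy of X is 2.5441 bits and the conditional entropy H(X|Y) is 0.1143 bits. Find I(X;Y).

I(X;Y) = H(X) - H(X|Y)
I(X;Y) = 2.5441 - 0.1143 = 2.4298 bits


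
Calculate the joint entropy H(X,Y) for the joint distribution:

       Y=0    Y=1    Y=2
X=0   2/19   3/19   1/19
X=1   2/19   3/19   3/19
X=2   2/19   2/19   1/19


H(X,Y) = -Σ p(x,y) log₂ p(x,y)
  p(0,0)=2/19: -0.1053 × log₂(0.1053) = 0.3419
  p(0,1)=3/19: -0.1579 × log₂(0.1579) = 0.4205
  p(0,2)=1/19: -0.0526 × log₂(0.0526) = 0.2236
  p(1,0)=2/19: -0.1053 × log₂(0.1053) = 0.3419
  p(1,1)=3/19: -0.1579 × log₂(0.1579) = 0.4205
  p(1,2)=3/19: -0.1579 × log₂(0.1579) = 0.4205
  p(2,0)=2/19: -0.1053 × log₂(0.1053) = 0.3419
  p(2,1)=2/19: -0.1053 × log₂(0.1053) = 0.3419
  p(2,2)=1/19: -0.0526 × log₂(0.0526) = 0.2236
H(X,Y) = 3.0761 bits


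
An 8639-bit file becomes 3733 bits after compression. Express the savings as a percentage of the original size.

Space savings = (1 - Compressed/Original) × 100%
= (1 - 3733/8639) × 100%
= 56.79%


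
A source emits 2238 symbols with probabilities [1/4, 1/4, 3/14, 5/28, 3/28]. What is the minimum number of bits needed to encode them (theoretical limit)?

Entropy H = 2.2653 bits/symbol
Minimum bits = H × n = 2.2653 × 2238
= 5069.76 bits


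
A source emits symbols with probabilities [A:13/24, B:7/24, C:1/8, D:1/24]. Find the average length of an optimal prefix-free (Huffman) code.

Huffman tree construction:
Combine smallest probabilities repeatedly
Resulting codes:
  A: 1 (length 1)
  B: 01 (length 2)
  C: 001 (length 3)
  D: 000 (length 3)
Average length = Σ p(s) × length(s) = 1.6250 bits


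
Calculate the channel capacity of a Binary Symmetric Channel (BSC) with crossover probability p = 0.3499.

For BSC with error probability p:
C = 1 - H(p) where H(p) is binary entropy
H(0.3499) = -0.3499 × log₂(0.3499) - 0.6501 × log₂(0.6501)
H(p) = 0.9340
C = 1 - 0.9340 = 0.0660 bits/use


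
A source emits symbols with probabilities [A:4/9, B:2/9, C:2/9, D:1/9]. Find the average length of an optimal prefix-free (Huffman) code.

Huffman tree construction:
Combine smallest probabilities repeatedly
Resulting codes:
  A: 0 (length 1)
  B: 111 (length 3)
  C: 10 (length 2)
  D: 110 (length 3)
Average length = Σ p(s) × length(s) = 1.8889 bits


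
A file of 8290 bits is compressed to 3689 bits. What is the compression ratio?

Compression ratio = Original / Compressed
= 8290 / 3689 = 2.25:1


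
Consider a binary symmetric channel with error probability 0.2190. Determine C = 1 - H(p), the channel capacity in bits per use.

For BSC with error probability p:
C = 1 - H(p) where H(p) is binary entropy
H(0.2190) = -0.2190 × log₂(0.2190) - 0.7810 × log₂(0.7810)
H(p) = 0.7583
C = 1 - 0.7583 = 0.2417 bits/use


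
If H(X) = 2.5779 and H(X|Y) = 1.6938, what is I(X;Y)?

I(X;Y) = H(X) - H(X|Y)
I(X;Y) = 2.5779 - 1.6938 = 0.8841 bits


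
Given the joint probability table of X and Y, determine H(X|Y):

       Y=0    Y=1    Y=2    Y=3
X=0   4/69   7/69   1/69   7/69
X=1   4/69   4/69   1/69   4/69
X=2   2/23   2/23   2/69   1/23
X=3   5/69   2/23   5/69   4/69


H(X|Y) = Σ_y p(y) H(X|Y=y)
  p(Y=0) = 19/69, H(X|Y=0) = 1.9785
  p(Y=1) = 1/3, H(X|Y=1) = 1.9726
  p(Y=2) = 3/23, H(X|Y=2) = 1.6577
  p(Y=3) = 6/23, H(X|Y=3) = 1.9251
H(X|Y) = 0.2754×1.9785 + 0.3333×1.9726 + 0.1304×1.6577 + 0.2609×1.9251 = 1.9208 bits


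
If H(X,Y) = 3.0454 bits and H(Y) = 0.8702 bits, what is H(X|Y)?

Chain rule: H(X,Y) = H(X|Y) + H(Y)
H(X|Y) = H(X,Y) - H(Y) = 3.0454 - 0.8702 = 2.1752 bits


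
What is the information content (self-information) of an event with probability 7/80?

Information content I(x) = -log₂(p(x))
I = -log₂(7/80) = -log₂(0.0875)
I = 3.5146 bits


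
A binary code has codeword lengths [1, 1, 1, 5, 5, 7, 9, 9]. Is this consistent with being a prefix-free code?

Kraft inequality: Σ 2^(-l_i) ≤ 1 for prefix-free code
Calculating: 2^(-1) + 2^(-1) + 2^(-1) + 2^(-5) + 2^(-5) + 2^(-7) + 2^(-9) + 2^(-9)
= 0.5 + 0.5 + 0.5 + 0.03125 + 0.03125 + 0.0078125 + 0.001953125 + 0.001953125
= 1.5742
Since 1.5742 > 1, prefix-free code does not exist


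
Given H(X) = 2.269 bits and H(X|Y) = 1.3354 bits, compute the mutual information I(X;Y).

I(X;Y) = H(X) - H(X|Y)
I(X;Y) = 2.269 - 1.3354 = 0.9336 bits


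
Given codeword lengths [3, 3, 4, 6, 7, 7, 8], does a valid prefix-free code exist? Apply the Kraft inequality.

Kraft inequality: Σ 2^(-l_i) ≤ 1 for prefix-free code
Calculating: 2^(-3) + 2^(-3) + 2^(-4) + 2^(-6) + 2^(-7) + 2^(-7) + 2^(-8)
= 0.125 + 0.125 + 0.0625 + 0.015625 + 0.0078125 + 0.0078125 + 0.00390625
= 0.3477
Since 0.3477 ≤ 1, prefix-free code exists


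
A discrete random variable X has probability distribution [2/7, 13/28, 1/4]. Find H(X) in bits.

H(X) = -Σ p(x) log₂ p(x)
  -2/7 × log₂(2/7) = 0.5164
  -13/28 × log₂(13/28) = 0.5139
  -1/4 × log₂(1/4) = 0.5000
H(X) = 1.5303 bits


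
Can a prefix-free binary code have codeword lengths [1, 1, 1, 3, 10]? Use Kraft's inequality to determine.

Kraft inequality: Σ 2^(-l_i) ≤ 1 for prefix-free code
Calculating: 2^(-1) + 2^(-1) + 2^(-1) + 2^(-3) + 2^(-10)
= 0.5 + 0.5 + 0.5 + 0.125 + 0.0009765625
= 1.6260
Since 1.6260 > 1, prefix-free code does not exist


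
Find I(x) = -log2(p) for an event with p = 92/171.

Information content I(x) = -log₂(p(x))
I = -log₂(92/171) = -log₂(0.5380)
I = 0.8943 bits


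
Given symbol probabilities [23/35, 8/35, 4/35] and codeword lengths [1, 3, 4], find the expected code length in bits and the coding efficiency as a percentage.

Average length L = Σ p_i × l_i = 1.8000 bits
Entropy H = 1.2424 bits
Efficiency η = H/L × 100% = 69.02%


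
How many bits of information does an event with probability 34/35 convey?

Information content I(x) = -log₂(p(x))
I = -log₂(34/35) = -log₂(0.9714)
I = 0.0418 bits


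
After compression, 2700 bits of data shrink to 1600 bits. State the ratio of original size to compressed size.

Compression ratio = Original / Compressed
= 2700 / 1600 = 1.69:1


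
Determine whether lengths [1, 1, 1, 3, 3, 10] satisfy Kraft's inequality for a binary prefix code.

Kraft inequality: Σ 2^(-l_i) ≤ 1 for prefix-free code
Calculating: 2^(-1) + 2^(-1) + 2^(-1) + 2^(-3) + 2^(-3) + 2^(-10)
= 0.5 + 0.5 + 0.5 + 0.125 + 0.125 + 0.0009765625
= 1.7510
Since 1.7510 > 1, prefix-free code does not exist


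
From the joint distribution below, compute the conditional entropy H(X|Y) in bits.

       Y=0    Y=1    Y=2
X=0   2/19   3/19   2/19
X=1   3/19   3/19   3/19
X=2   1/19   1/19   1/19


H(X|Y) = Σ_y p(y) H(X|Y=y)
  p(Y=0) = 6/19, H(X|Y=0) = 1.4591
  p(Y=1) = 7/19, H(X|Y=1) = 1.4488
  p(Y=2) = 6/19, H(X|Y=2) = 1.4591
H(X|Y) = 0.3158×1.4591 + 0.3684×1.4488 + 0.3158×1.4591 = 1.4553 bits


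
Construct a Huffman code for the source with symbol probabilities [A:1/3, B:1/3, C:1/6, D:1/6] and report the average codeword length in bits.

Huffman tree construction:
Combine smallest probabilities repeatedly
Resulting codes:
  A: 10 (length 2)
  B: 11 (length 2)
  C: 00 (length 2)
  D: 01 (length 2)
Average length = Σ p(s) × length(s) = 2.0000 bits


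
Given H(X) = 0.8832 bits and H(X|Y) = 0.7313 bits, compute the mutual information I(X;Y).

I(X;Y) = H(X) - H(X|Y)
I(X;Y) = 0.8832 - 0.7313 = 0.1519 bits


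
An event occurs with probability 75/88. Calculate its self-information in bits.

Information content I(x) = -log₂(p(x))
I = -log₂(75/88) = -log₂(0.8523)
I = 0.2306 bits


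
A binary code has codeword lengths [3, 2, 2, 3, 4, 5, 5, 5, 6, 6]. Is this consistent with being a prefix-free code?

Kraft inequality: Σ 2^(-l_i) ≤ 1 for prefix-free code
Calculating: 2^(-3) + 2^(-2) + 2^(-2) + 2^(-3) + 2^(-4) + 2^(-5) + 2^(-5) + 2^(-5) + 2^(-6) + 2^(-6)
= 0.125 + 0.25 + 0.25 + 0.125 + 0.0625 + 0.03125 + 0.03125 + 0.03125 + 0.015625 + 0.015625
= 0.9375
Since 0.9375 ≤ 1, prefix-free code exists


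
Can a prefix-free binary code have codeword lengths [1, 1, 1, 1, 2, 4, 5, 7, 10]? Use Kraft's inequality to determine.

Kraft inequality: Σ 2^(-l_i) ≤ 1 for prefix-free code
Calculating: 2^(-1) + 2^(-1) + 2^(-1) + 2^(-1) + 2^(-2) + 2^(-4) + 2^(-5) + 2^(-7) + 2^(-10)
= 0.5 + 0.5 + 0.5 + 0.5 + 0.25 + 0.0625 + 0.03125 + 0.0078125 + 0.0009765625
= 2.3525
Since 2.3525 > 1, prefix-free code does not exist


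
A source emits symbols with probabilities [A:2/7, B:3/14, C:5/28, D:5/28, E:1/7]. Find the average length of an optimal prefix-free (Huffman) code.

Huffman tree construction:
Combine smallest probabilities repeatedly
Resulting codes:
  A: 10 (length 2)
  B: 01 (length 2)
  C: 111 (length 3)
  D: 00 (length 2)
  E: 110 (length 3)
Average length = Σ p(s) × length(s) = 2.3214 bits


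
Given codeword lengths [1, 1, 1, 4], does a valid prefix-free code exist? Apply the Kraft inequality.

Kraft inequality: Σ 2^(-l_i) ≤ 1 for prefix-free code
Calculating: 2^(-1) + 2^(-1) + 2^(-1) + 2^(-4)
= 0.5 + 0.5 + 0.5 + 0.0625
= 1.5625
Since 1.5625 > 1, prefix-free code does not exist


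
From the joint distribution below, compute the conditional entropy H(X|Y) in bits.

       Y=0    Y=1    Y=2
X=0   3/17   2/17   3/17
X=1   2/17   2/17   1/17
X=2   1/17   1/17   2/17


H(X|Y) = Σ_y p(y) H(X|Y=y)
  p(Y=0) = 6/17, H(X|Y=0) = 1.4591
  p(Y=1) = 5/17, H(X|Y=1) = 1.5219
  p(Y=2) = 6/17, H(X|Y=2) = 1.4591
H(X|Y) = 0.3529×1.4591 + 0.2941×1.5219 + 0.3529×1.4591 = 1.4776 bits


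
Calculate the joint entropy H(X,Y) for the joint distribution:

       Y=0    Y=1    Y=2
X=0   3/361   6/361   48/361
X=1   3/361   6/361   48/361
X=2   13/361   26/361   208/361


H(X,Y) = -Σ p(x,y) log₂ p(x,y)
  p(0,0)=3/361: -0.0083 × log₂(0.0083) = 0.0574
  p(0,1)=6/361: -0.0166 × log₂(0.0166) = 0.0982
  p(0,2)=48/361: -0.1330 × log₂(0.1330) = 0.3870
  p(1,0)=3/361: -0.0083 × log₂(0.0083) = 0.0574
  p(1,1)=6/361: -0.0166 × log₂(0.0166) = 0.0982
  p(1,2)=48/361: -0.1330 × log₂(0.1330) = 0.3870
  p(2,0)=13/361: -0.0360 × log₂(0.0360) = 0.1727
  p(2,1)=26/361: -0.0720 × log₂(0.0720) = 0.2734
  p(2,2)=208/361: -0.5762 × log₂(0.5762) = 0.4583
H(X,Y) = 1.9898 bits


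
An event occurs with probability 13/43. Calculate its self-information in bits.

Information content I(x) = -log₂(p(x))
I = -log₂(13/43) = -log₂(0.3023)
I = 1.7258 bits


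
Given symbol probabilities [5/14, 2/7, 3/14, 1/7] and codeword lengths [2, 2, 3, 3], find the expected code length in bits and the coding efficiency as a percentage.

Average length L = Σ p_i × l_i = 2.3571 bits
Entropy H = 1.9242 bits
Efficiency η = H/L × 100% = 81.63%


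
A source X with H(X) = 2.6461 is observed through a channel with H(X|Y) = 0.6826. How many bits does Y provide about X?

I(X;Y) = H(X) - H(X|Y)
I(X;Y) = 2.6461 - 0.6826 = 1.9635 bits


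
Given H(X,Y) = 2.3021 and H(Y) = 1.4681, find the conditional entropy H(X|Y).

Chain rule: H(X,Y) = H(X|Y) + H(Y)
H(X|Y) = H(X,Y) - H(Y) = 2.3021 - 1.4681 = 0.834 bits


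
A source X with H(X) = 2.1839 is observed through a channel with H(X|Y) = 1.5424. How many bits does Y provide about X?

I(X;Y) = H(X) - H(X|Y)
I(X;Y) = 2.1839 - 1.5424 = 0.6415 bits


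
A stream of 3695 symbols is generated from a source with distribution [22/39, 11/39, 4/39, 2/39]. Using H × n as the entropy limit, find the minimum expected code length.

Entropy H = 1.5377 bits/symbol
Minimum bits = H × n = 1.5377 × 3695
= 5681.72 bits


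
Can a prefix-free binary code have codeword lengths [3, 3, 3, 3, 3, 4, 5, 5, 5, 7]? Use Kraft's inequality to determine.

Kraft inequality: Σ 2^(-l_i) ≤ 1 for prefix-free code
Calculating: 2^(-3) + 2^(-3) + 2^(-3) + 2^(-3) + 2^(-3) + 2^(-4) + 2^(-5) + 2^(-5) + 2^(-5) + 2^(-7)
= 0.125 + 0.125 + 0.125 + 0.125 + 0.125 + 0.0625 + 0.03125 + 0.03125 + 0.03125 + 0.0078125
= 0.7891
Since 0.7891 ≤ 1, prefix-free code exists
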